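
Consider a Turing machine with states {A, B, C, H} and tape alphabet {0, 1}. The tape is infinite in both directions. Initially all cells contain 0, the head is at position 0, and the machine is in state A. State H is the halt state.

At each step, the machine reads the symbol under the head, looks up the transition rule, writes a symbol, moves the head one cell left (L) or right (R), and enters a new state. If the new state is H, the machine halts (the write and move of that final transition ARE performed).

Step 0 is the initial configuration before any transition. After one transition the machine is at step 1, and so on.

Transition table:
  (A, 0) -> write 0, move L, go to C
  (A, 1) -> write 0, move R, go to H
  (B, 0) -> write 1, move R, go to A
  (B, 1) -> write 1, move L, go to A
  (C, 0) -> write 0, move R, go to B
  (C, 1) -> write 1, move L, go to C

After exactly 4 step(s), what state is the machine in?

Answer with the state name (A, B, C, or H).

Answer: C

Derivation:
Step 1: in state A at pos 0, read 0 -> (A,0)->write 0,move L,goto C. Now: state=C, head=-1, tape[-2..1]=0000 (head:  ^)
Step 2: in state C at pos -1, read 0 -> (C,0)->write 0,move R,goto B. Now: state=B, head=0, tape[-2..1]=0000 (head:   ^)
Step 3: in state B at pos 0, read 0 -> (B,0)->write 1,move R,goto A. Now: state=A, head=1, tape[-2..2]=00100 (head:    ^)
Step 4: in state A at pos 1, read 0 -> (A,0)->write 0,move L,goto C. Now: state=C, head=0, tape[-2..2]=00100 (head:   ^)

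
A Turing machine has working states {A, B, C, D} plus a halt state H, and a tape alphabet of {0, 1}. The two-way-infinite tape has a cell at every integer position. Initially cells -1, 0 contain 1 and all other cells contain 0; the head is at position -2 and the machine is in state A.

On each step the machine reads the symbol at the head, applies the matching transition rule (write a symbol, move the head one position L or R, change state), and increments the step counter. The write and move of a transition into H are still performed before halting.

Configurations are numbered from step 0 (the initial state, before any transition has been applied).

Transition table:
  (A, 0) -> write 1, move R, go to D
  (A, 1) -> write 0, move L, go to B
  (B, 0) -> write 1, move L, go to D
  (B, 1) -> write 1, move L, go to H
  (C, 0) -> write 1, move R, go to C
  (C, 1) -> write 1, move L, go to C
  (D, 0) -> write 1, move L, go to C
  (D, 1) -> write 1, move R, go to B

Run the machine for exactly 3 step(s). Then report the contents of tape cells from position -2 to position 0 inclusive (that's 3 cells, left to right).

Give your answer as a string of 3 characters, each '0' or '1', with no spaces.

Step 1: in state A at pos -2, read 0 -> (A,0)->write 1,move R,goto D. Now: state=D, head=-1, tape[-3..1]=01110 (head:   ^)
Step 2: in state D at pos -1, read 1 -> (D,1)->write 1,move R,goto B. Now: state=B, head=0, tape[-3..1]=01110 (head:    ^)
Step 3: in state B at pos 0, read 1 -> (B,1)->write 1,move L,goto H. Now: state=H, head=-1, tape[-3..1]=01110 (head:   ^)

Answer: 111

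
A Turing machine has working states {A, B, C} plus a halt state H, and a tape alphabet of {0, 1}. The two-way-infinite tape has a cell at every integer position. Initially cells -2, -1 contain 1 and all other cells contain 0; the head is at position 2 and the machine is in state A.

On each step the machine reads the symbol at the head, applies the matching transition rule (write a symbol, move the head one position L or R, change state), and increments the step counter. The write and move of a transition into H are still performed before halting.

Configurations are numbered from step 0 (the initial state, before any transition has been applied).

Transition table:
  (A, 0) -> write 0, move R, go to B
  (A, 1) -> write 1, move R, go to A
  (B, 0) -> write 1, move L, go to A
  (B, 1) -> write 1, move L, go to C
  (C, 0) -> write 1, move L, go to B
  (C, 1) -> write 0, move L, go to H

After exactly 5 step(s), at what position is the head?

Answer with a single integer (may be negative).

Step 1: in state A at pos 2, read 0 -> (A,0)->write 0,move R,goto B. Now: state=B, head=3, tape[-3..4]=01100000 (head:       ^)
Step 2: in state B at pos 3, read 0 -> (B,0)->write 1,move L,goto A. Now: state=A, head=2, tape[-3..4]=01100010 (head:      ^)
Step 3: in state A at pos 2, read 0 -> (A,0)->write 0,move R,goto B. Now: state=B, head=3, tape[-3..4]=01100010 (head:       ^)
Step 4: in state B at pos 3, read 1 -> (B,1)->write 1,move L,goto C. Now: state=C, head=2, tape[-3..4]=01100010 (head:      ^)
Step 5: in state C at pos 2, read 0 -> (C,0)->write 1,move L,goto B. Now: state=B, head=1, tape[-3..4]=01100110 (head:     ^)

Answer: 1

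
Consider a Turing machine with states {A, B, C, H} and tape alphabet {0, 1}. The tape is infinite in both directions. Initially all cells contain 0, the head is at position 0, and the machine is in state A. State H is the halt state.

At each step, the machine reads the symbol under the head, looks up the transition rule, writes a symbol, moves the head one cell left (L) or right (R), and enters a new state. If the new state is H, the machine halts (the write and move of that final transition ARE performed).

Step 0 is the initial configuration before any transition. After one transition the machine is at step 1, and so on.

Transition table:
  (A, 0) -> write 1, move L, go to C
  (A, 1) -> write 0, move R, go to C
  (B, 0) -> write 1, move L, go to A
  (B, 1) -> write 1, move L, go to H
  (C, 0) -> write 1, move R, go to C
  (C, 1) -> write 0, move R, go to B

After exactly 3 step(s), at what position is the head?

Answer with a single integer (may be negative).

Step 1: in state A at pos 0, read 0 -> (A,0)->write 1,move L,goto C. Now: state=C, head=-1, tape[-2..1]=0010 (head:  ^)
Step 2: in state C at pos -1, read 0 -> (C,0)->write 1,move R,goto C. Now: state=C, head=0, tape[-2..1]=0110 (head:   ^)
Step 3: in state C at pos 0, read 1 -> (C,1)->write 0,move R,goto B. Now: state=B, head=1, tape[-2..2]=01000 (head:    ^)

Answer: 1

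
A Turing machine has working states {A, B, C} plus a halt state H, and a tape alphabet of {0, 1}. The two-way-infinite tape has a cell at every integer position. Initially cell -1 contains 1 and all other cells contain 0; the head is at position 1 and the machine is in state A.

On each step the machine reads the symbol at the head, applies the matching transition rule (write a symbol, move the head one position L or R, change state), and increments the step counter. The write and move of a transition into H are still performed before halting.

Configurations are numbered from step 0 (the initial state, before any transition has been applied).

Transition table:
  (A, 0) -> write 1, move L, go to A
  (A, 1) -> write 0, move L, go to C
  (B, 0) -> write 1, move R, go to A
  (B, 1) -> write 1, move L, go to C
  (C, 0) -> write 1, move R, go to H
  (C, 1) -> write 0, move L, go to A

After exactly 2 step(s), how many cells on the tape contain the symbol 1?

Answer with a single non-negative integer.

Answer: 3

Derivation:
Step 1: in state A at pos 1, read 0 -> (A,0)->write 1,move L,goto A. Now: state=A, head=0, tape[-2..2]=01010 (head:   ^)
Step 2: in state A at pos 0, read 0 -> (A,0)->write 1,move L,goto A. Now: state=A, head=-1, tape[-2..2]=01110 (head:  ^)
Cells containing 1 after step 2: {-1, 0, 1} -> 3 cell(s)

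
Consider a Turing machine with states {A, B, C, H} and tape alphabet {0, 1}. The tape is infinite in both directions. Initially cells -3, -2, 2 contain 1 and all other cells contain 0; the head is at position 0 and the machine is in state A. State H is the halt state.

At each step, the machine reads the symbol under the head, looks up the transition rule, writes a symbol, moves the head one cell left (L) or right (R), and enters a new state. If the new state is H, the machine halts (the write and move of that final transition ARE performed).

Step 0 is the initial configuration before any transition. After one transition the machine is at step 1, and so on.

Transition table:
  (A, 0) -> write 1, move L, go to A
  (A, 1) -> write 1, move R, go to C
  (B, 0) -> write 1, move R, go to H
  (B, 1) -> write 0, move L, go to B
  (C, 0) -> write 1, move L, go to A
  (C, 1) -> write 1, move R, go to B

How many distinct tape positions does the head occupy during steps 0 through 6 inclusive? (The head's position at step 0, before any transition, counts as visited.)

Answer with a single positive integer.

Answer: 3

Derivation:
Step 1: in state A at pos 0, read 0 -> (A,0)->write 1,move L,goto A. Now: state=A, head=-1, tape[-4..3]=01101010 (head:    ^)
Step 2: in state A at pos -1, read 0 -> (A,0)->write 1,move L,goto A. Now: state=A, head=-2, tape[-4..3]=01111010 (head:   ^)
Step 3: in state A at pos -2, read 1 -> (A,1)->write 1,move R,goto C. Now: state=C, head=-1, tape[-4..3]=01111010 (head:    ^)
Step 4: in state C at pos -1, read 1 -> (C,1)->write 1,move R,goto B. Now: state=B, head=0, tape[-4..3]=01111010 (head:     ^)
Step 5: in state B at pos 0, read 1 -> (B,1)->write 0,move L,goto B. Now: state=B, head=-1, tape[-4..3]=01110010 (head:    ^)
Step 6: in state B at pos -1, read 1 -> (B,1)->write 0,move L,goto B. Now: state=B, head=-2, tape[-4..3]=01100010 (head:   ^)
Head positions at steps 0..6: starting at 0, distinct positions visited = {-2, -1, 0} -> 3 position(s)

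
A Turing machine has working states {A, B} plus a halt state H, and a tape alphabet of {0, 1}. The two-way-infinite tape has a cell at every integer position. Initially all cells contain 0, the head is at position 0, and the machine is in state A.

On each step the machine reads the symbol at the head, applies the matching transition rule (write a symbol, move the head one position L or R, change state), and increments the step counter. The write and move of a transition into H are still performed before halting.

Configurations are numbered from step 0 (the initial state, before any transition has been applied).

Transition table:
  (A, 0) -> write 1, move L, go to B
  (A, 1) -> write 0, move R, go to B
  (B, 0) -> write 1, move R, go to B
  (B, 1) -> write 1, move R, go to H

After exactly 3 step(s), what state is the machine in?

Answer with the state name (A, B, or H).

Answer: H

Derivation:
Step 1: in state A at pos 0, read 0 -> (A,0)->write 1,move L,goto B. Now: state=B, head=-1, tape[-2..1]=0010 (head:  ^)
Step 2: in state B at pos -1, read 0 -> (B,0)->write 1,move R,goto B. Now: state=B, head=0, tape[-2..1]=0110 (head:   ^)
Step 3: in state B at pos 0, read 1 -> (B,1)->write 1,move R,goto H. Now: state=H, head=1, tape[-2..2]=01100 (head:    ^)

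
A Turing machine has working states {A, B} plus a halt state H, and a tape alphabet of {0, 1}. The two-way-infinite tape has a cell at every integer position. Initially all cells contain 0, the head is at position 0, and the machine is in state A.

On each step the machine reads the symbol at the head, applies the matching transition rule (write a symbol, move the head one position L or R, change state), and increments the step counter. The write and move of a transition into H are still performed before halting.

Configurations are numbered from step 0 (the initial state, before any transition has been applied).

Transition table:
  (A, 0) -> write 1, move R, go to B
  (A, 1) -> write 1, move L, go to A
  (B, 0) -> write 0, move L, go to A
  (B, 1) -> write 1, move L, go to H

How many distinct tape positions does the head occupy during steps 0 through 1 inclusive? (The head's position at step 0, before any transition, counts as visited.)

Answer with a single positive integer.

Step 1: in state A at pos 0, read 0 -> (A,0)->write 1,move R,goto B. Now: state=B, head=1, tape[-1..2]=0100 (head:   ^)
Head positions at steps 0..1: starting at 0, distinct positions visited = {0, 1} -> 2 position(s)

Answer: 2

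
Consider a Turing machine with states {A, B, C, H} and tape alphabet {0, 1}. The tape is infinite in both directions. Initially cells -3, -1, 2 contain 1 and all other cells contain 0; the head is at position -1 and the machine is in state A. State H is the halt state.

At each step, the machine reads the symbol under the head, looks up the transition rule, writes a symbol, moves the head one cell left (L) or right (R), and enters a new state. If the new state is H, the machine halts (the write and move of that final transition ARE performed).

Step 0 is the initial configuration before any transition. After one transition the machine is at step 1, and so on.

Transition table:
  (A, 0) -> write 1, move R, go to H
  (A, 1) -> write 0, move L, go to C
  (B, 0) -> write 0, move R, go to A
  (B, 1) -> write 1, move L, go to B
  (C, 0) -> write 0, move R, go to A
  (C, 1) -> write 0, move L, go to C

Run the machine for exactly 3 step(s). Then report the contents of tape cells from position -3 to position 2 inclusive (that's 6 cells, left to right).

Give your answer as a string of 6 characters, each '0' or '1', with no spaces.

Step 1: in state A at pos -1, read 1 -> (A,1)->write 0,move L,goto C. Now: state=C, head=-2, tape[-4..3]=01000010 (head:   ^)
Step 2: in state C at pos -2, read 0 -> (C,0)->write 0,move R,goto A. Now: state=A, head=-1, tape[-4..3]=01000010 (head:    ^)
Step 3: in state A at pos -1, read 0 -> (A,0)->write 1,move R,goto H. Now: state=H, head=0, tape[-4..3]=01010010 (head:     ^)

Answer: 101001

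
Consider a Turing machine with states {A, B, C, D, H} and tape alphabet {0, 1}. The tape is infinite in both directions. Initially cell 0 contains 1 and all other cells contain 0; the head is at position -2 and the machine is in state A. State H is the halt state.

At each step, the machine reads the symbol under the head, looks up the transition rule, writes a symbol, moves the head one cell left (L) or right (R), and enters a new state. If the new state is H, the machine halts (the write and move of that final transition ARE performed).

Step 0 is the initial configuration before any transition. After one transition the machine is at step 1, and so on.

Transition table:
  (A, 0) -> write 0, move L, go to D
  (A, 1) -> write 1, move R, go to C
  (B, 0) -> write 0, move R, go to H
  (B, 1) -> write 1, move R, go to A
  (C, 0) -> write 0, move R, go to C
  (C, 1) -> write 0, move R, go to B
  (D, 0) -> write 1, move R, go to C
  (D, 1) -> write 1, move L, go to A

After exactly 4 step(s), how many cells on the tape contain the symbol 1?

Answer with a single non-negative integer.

Answer: 2

Derivation:
Step 1: in state A at pos -2, read 0 -> (A,0)->write 0,move L,goto D. Now: state=D, head=-3, tape[-4..1]=000010 (head:  ^)
Step 2: in state D at pos -3, read 0 -> (D,0)->write 1,move R,goto C. Now: state=C, head=-2, tape[-4..1]=010010 (head:   ^)
Step 3: in state C at pos -2, read 0 -> (C,0)->write 0,move R,goto C. Now: state=C, head=-1, tape[-4..1]=010010 (head:    ^)
Step 4: in state C at pos -1, read 0 -> (C,0)->write 0,move R,goto C. Now: state=C, head=0, tape[-4..1]=010010 (head:     ^)
Cells containing 1 after step 4: {-3, 0} -> 2 cell(s)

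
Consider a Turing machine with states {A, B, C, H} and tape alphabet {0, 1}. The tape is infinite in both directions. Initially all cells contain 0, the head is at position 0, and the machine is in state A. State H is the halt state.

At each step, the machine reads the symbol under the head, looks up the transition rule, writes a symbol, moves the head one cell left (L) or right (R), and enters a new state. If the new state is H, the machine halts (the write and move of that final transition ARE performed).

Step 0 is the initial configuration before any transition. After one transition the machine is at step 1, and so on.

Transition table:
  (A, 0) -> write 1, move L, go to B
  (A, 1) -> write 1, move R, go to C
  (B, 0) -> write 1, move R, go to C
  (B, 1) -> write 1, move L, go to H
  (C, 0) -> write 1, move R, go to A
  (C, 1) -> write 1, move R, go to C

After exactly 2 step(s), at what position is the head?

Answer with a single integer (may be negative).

Step 1: in state A at pos 0, read 0 -> (A,0)->write 1,move L,goto B. Now: state=B, head=-1, tape[-2..1]=0010 (head:  ^)
Step 2: in state B at pos -1, read 0 -> (B,0)->write 1,move R,goto C. Now: state=C, head=0, tape[-2..1]=0110 (head:   ^)

Answer: 0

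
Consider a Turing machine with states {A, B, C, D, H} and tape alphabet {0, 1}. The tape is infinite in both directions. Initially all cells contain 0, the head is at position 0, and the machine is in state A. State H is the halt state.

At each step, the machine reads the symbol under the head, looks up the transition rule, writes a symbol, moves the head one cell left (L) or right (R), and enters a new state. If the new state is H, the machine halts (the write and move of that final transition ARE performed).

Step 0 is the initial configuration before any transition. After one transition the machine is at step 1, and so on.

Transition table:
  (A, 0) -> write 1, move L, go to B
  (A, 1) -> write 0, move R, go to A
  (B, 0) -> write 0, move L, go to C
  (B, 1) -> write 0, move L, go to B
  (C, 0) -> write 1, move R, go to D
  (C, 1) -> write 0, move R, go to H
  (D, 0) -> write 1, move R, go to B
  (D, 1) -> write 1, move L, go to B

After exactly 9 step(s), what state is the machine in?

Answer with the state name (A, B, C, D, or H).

Step 1: in state A at pos 0, read 0 -> (A,0)->write 1,move L,goto B. Now: state=B, head=-1, tape[-2..1]=0010 (head:  ^)
Step 2: in state B at pos -1, read 0 -> (B,0)->write 0,move L,goto C. Now: state=C, head=-2, tape[-3..1]=00010 (head:  ^)
Step 3: in state C at pos -2, read 0 -> (C,0)->write 1,move R,goto D. Now: state=D, head=-1, tape[-3..1]=01010 (head:   ^)
Step 4: in state D at pos -1, read 0 -> (D,0)->write 1,move R,goto B. Now: state=B, head=0, tape[-3..1]=01110 (head:    ^)
Step 5: in state B at pos 0, read 1 -> (B,1)->write 0,move L,goto B. Now: state=B, head=-1, tape[-3..1]=01100 (head:   ^)
Step 6: in state B at pos -1, read 1 -> (B,1)->write 0,move L,goto B. Now: state=B, head=-2, tape[-3..1]=01000 (head:  ^)
Step 7: in state B at pos -2, read 1 -> (B,1)->write 0,move L,goto B. Now: state=B, head=-3, tape[-4..1]=000000 (head:  ^)
Step 8: in state B at pos -3, read 0 -> (B,0)->write 0,move L,goto C. Now: state=C, head=-4, tape[-5..1]=0000000 (head:  ^)
Step 9: in state C at pos -4, read 0 -> (C,0)->write 1,move R,goto D. Now: state=D, head=-3, tape[-5..1]=0100000 (head:   ^)

Answer: D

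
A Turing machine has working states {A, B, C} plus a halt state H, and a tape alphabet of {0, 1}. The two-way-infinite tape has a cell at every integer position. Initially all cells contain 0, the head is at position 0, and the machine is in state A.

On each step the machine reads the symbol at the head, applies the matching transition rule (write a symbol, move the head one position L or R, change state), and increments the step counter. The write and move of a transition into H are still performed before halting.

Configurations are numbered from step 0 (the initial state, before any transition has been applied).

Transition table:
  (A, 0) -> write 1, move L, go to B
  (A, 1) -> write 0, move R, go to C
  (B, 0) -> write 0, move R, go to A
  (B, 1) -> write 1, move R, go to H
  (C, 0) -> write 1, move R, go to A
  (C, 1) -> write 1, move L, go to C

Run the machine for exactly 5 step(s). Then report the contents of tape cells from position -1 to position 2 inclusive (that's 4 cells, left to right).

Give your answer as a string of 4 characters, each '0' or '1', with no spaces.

Step 1: in state A at pos 0, read 0 -> (A,0)->write 1,move L,goto B. Now: state=B, head=-1, tape[-2..1]=0010 (head:  ^)
Step 2: in state B at pos -1, read 0 -> (B,0)->write 0,move R,goto A. Now: state=A, head=0, tape[-2..1]=0010 (head:   ^)
Step 3: in state A at pos 0, read 1 -> (A,1)->write 0,move R,goto C. Now: state=C, head=1, tape[-2..2]=00000 (head:    ^)
Step 4: in state C at pos 1, read 0 -> (C,0)->write 1,move R,goto A. Now: state=A, head=2, tape[-2..3]=000100 (head:     ^)
Step 5: in state A at pos 2, read 0 -> (A,0)->write 1,move L,goto B. Now: state=B, head=1, tape[-2..3]=000110 (head:    ^)

Answer: 0011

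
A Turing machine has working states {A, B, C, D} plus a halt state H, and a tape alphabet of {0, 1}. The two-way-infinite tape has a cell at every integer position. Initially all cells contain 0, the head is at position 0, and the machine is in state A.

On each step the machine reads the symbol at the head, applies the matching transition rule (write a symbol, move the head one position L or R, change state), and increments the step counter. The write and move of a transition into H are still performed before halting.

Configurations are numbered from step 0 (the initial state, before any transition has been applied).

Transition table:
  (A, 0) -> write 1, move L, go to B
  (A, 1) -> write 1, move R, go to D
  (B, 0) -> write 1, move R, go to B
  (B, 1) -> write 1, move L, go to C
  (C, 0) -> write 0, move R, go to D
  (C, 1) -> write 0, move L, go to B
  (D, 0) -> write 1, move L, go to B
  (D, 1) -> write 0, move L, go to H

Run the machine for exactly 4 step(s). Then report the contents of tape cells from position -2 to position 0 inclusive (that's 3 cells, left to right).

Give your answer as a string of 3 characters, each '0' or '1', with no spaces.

Step 1: in state A at pos 0, read 0 -> (A,0)->write 1,move L,goto B. Now: state=B, head=-1, tape[-2..1]=0010 (head:  ^)
Step 2: in state B at pos -1, read 0 -> (B,0)->write 1,move R,goto B. Now: state=B, head=0, tape[-2..1]=0110 (head:   ^)
Step 3: in state B at pos 0, read 1 -> (B,1)->write 1,move L,goto C. Now: state=C, head=-1, tape[-2..1]=0110 (head:  ^)
Step 4: in state C at pos -1, read 1 -> (C,1)->write 0,move L,goto B. Now: state=B, head=-2, tape[-3..1]=00010 (head:  ^)

Answer: 001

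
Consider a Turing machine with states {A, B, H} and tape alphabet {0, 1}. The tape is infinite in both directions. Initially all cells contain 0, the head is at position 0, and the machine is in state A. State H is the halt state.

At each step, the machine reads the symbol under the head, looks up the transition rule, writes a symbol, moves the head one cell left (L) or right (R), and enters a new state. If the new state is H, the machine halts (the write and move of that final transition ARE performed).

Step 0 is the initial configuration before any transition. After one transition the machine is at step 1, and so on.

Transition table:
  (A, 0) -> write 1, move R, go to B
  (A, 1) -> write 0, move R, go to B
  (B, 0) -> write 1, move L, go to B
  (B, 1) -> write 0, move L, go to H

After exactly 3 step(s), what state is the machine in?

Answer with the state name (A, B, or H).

Answer: H

Derivation:
Step 1: in state A at pos 0, read 0 -> (A,0)->write 1,move R,goto B. Now: state=B, head=1, tape[-1..2]=0100 (head:   ^)
Step 2: in state B at pos 1, read 0 -> (B,0)->write 1,move L,goto B. Now: state=B, head=0, tape[-1..2]=0110 (head:  ^)
Step 3: in state B at pos 0, read 1 -> (B,1)->write 0,move L,goto H. Now: state=H, head=-1, tape[-2..2]=00010 (head:  ^)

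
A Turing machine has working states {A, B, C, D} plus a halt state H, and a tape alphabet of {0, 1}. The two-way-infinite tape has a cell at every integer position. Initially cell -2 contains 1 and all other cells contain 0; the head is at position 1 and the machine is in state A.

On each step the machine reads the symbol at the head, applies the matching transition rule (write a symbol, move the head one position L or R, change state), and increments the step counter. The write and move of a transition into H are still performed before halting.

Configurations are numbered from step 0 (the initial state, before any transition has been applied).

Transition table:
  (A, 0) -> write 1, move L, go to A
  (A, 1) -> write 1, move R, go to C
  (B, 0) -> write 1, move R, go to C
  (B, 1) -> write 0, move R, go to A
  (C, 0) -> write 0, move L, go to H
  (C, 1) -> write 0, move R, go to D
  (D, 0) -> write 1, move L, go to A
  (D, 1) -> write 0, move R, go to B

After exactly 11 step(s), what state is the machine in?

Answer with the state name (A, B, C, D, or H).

Answer: A

Derivation:
Step 1: in state A at pos 1, read 0 -> (A,0)->write 1,move L,goto A. Now: state=A, head=0, tape[-3..2]=010010 (head:    ^)
Step 2: in state A at pos 0, read 0 -> (A,0)->write 1,move L,goto A. Now: state=A, head=-1, tape[-3..2]=010110 (head:   ^)
Step 3: in state A at pos -1, read 0 -> (A,0)->write 1,move L,goto A. Now: state=A, head=-2, tape[-3..2]=011110 (head:  ^)
Step 4: in state A at pos -2, read 1 -> (A,1)->write 1,move R,goto C. Now: state=C, head=-1, tape[-3..2]=011110 (head:   ^)
Step 5: in state C at pos -1, read 1 -> (C,1)->write 0,move R,goto D. Now: state=D, head=0, tape[-3..2]=010110 (head:    ^)
Step 6: in state D at pos 0, read 1 -> (D,1)->write 0,move R,goto B. Now: state=B, head=1, tape[-3..2]=010010 (head:     ^)
Step 7: in state B at pos 1, read 1 -> (B,1)->write 0,move R,goto A. Now: state=A, head=2, tape[-3..3]=0100000 (head:      ^)
Step 8: in state A at pos 2, read 0 -> (A,0)->write 1,move L,goto A. Now: state=A, head=1, tape[-3..3]=0100010 (head:     ^)
Step 9: in state A at pos 1, read 0 -> (A,0)->write 1,move L,goto A. Now: state=A, head=0, tape[-3..3]=0100110 (head:    ^)
Step 10: in state A at pos 0, read 0 -> (A,0)->write 1,move L,goto A. Now: state=A, head=-1, tape[-3..3]=0101110 (head:   ^)
Step 11: in state A at pos -1, read 0 -> (A,0)->write 1,move L,goto A. Now: state=A, head=-2, tape[-3..3]=0111110 (head:  ^)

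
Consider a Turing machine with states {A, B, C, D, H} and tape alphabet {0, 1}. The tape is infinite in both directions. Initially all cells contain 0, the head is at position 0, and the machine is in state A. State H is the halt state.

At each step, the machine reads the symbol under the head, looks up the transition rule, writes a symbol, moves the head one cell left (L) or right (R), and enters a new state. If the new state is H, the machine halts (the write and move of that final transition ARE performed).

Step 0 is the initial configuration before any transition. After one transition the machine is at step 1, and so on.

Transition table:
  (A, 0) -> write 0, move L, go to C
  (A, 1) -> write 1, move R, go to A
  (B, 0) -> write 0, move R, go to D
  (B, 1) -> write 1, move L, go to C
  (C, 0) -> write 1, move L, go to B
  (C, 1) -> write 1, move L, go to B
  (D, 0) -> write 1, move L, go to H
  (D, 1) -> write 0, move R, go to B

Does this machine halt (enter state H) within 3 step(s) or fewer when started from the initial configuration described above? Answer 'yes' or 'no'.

Step 1: in state A at pos 0, read 0 -> (A,0)->write 0,move L,goto C. Now: state=C, head=-1, tape[-2..1]=0000 (head:  ^)
Step 2: in state C at pos -1, read 0 -> (C,0)->write 1,move L,goto B. Now: state=B, head=-2, tape[-3..1]=00100 (head:  ^)
Step 3: in state B at pos -2, read 0 -> (B,0)->write 0,move R,goto D. Now: state=D, head=-1, tape[-3..1]=00100 (head:   ^)
After 3 step(s): state = D (not H) -> not halted within 3 -> no

Answer: no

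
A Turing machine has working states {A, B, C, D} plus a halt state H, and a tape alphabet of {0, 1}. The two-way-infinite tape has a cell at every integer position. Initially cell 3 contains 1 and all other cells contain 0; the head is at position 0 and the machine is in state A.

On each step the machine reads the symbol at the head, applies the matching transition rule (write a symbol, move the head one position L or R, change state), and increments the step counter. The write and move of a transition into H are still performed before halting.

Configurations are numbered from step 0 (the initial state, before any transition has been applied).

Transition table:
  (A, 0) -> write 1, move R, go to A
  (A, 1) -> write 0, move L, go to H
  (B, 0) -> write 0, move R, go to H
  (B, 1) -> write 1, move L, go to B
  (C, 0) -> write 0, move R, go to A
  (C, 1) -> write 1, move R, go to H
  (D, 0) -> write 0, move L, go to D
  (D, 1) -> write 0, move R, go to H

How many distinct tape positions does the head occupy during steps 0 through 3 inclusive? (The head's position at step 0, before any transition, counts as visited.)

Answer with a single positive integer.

Answer: 4

Derivation:
Step 1: in state A at pos 0, read 0 -> (A,0)->write 1,move R,goto A. Now: state=A, head=1, tape[-1..4]=010010 (head:   ^)
Step 2: in state A at pos 1, read 0 -> (A,0)->write 1,move R,goto A. Now: state=A, head=2, tape[-1..4]=011010 (head:    ^)
Step 3: in state A at pos 2, read 0 -> (A,0)->write 1,move R,goto A. Now: state=A, head=3, tape[-1..4]=011110 (head:     ^)
Head positions at steps 0..3: starting at 0, distinct positions visited = {0, 1, 2, 3} -> 4 position(s)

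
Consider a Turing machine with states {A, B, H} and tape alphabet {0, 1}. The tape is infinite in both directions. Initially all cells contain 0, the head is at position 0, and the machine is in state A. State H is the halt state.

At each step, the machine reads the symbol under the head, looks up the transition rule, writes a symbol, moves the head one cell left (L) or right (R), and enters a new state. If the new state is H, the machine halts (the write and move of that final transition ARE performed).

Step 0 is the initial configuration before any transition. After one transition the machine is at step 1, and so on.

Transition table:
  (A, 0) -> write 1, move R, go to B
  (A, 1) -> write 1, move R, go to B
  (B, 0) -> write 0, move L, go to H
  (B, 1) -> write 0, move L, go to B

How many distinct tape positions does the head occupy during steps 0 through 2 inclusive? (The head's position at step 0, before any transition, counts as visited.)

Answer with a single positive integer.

Answer: 2

Derivation:
Step 1: in state A at pos 0, read 0 -> (A,0)->write 1,move R,goto B. Now: state=B, head=1, tape[-1..2]=0100 (head:   ^)
Step 2: in state B at pos 1, read 0 -> (B,0)->write 0,move L,goto H. Now: state=H, head=0, tape[-1..2]=0100 (head:  ^)
Head positions at steps 0..2: starting at 0, distinct positions visited = {0, 1} -> 2 position(s)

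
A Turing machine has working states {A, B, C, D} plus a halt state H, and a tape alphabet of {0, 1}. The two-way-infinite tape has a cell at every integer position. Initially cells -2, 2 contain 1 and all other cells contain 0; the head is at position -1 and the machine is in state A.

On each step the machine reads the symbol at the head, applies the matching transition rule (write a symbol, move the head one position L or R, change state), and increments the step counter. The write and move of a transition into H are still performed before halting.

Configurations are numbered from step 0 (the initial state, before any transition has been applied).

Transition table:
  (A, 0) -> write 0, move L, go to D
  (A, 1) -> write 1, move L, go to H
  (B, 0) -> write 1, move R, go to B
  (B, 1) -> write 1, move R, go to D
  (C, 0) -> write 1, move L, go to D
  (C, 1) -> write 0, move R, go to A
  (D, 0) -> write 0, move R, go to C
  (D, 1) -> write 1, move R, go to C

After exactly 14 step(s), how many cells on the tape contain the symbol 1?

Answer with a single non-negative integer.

Step 1: in state A at pos -1, read 0 -> (A,0)->write 0,move L,goto D. Now: state=D, head=-2, tape[-3..3]=0100010 (head:  ^)
Step 2: in state D at pos -2, read 1 -> (D,1)->write 1,move R,goto C. Now: state=C, head=-1, tape[-3..3]=0100010 (head:   ^)
Step 3: in state C at pos -1, read 0 -> (C,0)->write 1,move L,goto D. Now: state=D, head=-2, tape[-3..3]=0110010 (head:  ^)
Step 4: in state D at pos -2, read 1 -> (D,1)->write 1,move R,goto C. Now: state=C, head=-1, tape[-3..3]=0110010 (head:   ^)
Step 5: in state C at pos -1, read 1 -> (C,1)->write 0,move R,goto A. Now: state=A, head=0, tape[-3..3]=0100010 (head:    ^)
Step 6: in state A at pos 0, read 0 -> (A,0)->write 0,move L,goto D. Now: state=D, head=-1, tape[-3..3]=0100010 (head:   ^)
Step 7: in state D at pos -1, read 0 -> (D,0)->write 0,move R,goto C. Now: state=C, head=0, tape[-3..3]=0100010 (head:    ^)
Step 8: in state C at pos 0, read 0 -> (C,0)->write 1,move L,goto D. Now: state=D, head=-1, tape[-3..3]=0101010 (head:   ^)
Step 9: in state D at pos -1, read 0 -> (D,0)->write 0,move R,goto C. Now: state=C, head=0, tape[-3..3]=0101010 (head:    ^)
Step 10: in state C at pos 0, read 1 -> (C,1)->write 0,move R,goto A. Now: state=A, head=1, tape[-3..3]=0100010 (head:     ^)
Step 11: in state A at pos 1, read 0 -> (A,0)->write 0,move L,goto D. Now: state=D, head=0, tape[-3..3]=0100010 (head:    ^)
Step 12: in state D at pos 0, read 0 -> (D,0)->write 0,move R,goto C. Now: state=C, head=1, tape[-3..3]=0100010 (head:     ^)
Step 13: in state C at pos 1, read 0 -> (C,0)->write 1,move L,goto D. Now: state=D, head=0, tape[-3..3]=0100110 (head:    ^)
Step 14: in state D at pos 0, read 0 -> (D,0)->write 0,move R,goto C. Now: state=C, head=1, tape[-3..3]=0100110 (head:     ^)
Cells containing 1 after step 14: {-2, 1, 2} -> 3 cell(s)

Answer: 3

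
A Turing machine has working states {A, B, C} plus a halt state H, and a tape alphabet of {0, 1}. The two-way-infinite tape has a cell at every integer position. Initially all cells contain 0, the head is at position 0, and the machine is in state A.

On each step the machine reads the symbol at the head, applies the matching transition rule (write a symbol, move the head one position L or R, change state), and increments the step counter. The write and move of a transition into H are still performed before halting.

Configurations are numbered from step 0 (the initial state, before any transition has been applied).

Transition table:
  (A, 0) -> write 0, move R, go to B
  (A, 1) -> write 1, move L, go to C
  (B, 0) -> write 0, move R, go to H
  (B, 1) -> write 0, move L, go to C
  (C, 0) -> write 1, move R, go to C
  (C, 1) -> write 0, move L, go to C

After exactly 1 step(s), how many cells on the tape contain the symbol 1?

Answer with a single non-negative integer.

Answer: 0

Derivation:
Step 1: in state A at pos 0, read 0 -> (A,0)->write 0,move R,goto B. Now: state=B, head=1, tape[-1..2]=0000 (head:   ^)
No cell contains 1 after step 1 -> 0 cell(s)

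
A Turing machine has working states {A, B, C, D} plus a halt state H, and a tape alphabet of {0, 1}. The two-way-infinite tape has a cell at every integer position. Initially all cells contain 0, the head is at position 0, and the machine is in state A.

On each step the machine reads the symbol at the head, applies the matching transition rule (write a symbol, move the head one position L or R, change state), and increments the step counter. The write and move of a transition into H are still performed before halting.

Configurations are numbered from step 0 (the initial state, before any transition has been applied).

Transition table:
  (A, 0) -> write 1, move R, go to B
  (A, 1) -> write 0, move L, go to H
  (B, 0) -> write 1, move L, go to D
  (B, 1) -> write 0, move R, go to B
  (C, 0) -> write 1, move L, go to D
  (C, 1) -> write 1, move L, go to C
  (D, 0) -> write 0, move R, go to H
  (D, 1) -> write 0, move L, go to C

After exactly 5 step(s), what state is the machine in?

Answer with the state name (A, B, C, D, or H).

Step 1: in state A at pos 0, read 0 -> (A,0)->write 1,move R,goto B. Now: state=B, head=1, tape[-1..2]=0100 (head:   ^)
Step 2: in state B at pos 1, read 0 -> (B,0)->write 1,move L,goto D. Now: state=D, head=0, tape[-1..2]=0110 (head:  ^)
Step 3: in state D at pos 0, read 1 -> (D,1)->write 0,move L,goto C. Now: state=C, head=-1, tape[-2..2]=00010 (head:  ^)
Step 4: in state C at pos -1, read 0 -> (C,0)->write 1,move L,goto D. Now: state=D, head=-2, tape[-3..2]=001010 (head:  ^)
Step 5: in state D at pos -2, read 0 -> (D,0)->write 0,move R,goto H. Now: state=H, head=-1, tape[-3..2]=001010 (head:   ^)

Answer: H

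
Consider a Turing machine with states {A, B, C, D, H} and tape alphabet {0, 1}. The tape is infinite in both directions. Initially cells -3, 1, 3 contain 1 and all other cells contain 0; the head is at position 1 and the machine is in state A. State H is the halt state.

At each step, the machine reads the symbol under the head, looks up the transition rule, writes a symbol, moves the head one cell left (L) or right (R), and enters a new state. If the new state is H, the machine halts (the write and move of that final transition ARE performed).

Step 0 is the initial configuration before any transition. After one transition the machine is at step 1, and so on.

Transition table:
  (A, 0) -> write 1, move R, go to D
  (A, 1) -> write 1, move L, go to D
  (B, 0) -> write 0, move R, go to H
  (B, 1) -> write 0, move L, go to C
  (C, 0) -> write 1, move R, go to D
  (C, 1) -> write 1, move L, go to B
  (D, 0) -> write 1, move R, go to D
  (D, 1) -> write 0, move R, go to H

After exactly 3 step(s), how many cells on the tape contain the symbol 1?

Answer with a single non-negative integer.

Answer: 3

Derivation:
Step 1: in state A at pos 1, read 1 -> (A,1)->write 1,move L,goto D. Now: state=D, head=0, tape[-4..4]=010001010 (head:     ^)
Step 2: in state D at pos 0, read 0 -> (D,0)->write 1,move R,goto D. Now: state=D, head=1, tape[-4..4]=010011010 (head:      ^)
Step 3: in state D at pos 1, read 1 -> (D,1)->write 0,move R,goto H. Now: state=H, head=2, tape[-4..4]=010010010 (head:       ^)
Cells containing 1 after step 3: {-3, 0, 3} -> 3 cell(s)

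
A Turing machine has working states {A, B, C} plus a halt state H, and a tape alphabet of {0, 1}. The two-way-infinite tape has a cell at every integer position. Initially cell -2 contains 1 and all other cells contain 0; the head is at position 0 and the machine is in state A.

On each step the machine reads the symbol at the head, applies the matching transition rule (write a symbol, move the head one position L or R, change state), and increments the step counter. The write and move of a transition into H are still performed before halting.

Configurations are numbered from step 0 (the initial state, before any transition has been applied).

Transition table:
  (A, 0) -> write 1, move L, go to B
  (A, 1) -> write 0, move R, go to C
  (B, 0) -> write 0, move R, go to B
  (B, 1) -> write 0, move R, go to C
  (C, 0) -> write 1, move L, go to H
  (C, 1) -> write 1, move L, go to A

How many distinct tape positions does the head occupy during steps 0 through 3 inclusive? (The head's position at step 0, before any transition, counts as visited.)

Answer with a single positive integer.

Step 1: in state A at pos 0, read 0 -> (A,0)->write 1,move L,goto B. Now: state=B, head=-1, tape[-3..1]=01010 (head:   ^)
Step 2: in state B at pos -1, read 0 -> (B,0)->write 0,move R,goto B. Now: state=B, head=0, tape[-3..1]=01010 (head:    ^)
Step 3: in state B at pos 0, read 1 -> (B,1)->write 0,move R,goto C. Now: state=C, head=1, tape[-3..2]=010000 (head:     ^)
Head positions at steps 0..3: starting at 0, distinct positions visited = {-1, 0, 1} -> 3 position(s)

Answer: 3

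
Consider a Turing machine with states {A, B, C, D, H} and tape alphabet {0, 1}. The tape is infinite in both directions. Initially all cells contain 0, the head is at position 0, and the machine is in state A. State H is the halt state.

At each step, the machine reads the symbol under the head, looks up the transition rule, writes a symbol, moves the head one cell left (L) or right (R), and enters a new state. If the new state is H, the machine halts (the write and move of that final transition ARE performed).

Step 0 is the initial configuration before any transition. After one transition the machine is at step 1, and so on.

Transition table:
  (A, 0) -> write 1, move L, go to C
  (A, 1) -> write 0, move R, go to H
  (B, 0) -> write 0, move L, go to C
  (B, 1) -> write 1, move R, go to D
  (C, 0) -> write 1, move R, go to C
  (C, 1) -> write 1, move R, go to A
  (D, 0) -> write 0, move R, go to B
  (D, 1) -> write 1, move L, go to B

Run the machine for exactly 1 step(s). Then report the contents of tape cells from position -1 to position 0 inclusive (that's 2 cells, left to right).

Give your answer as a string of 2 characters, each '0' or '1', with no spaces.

Step 1: in state A at pos 0, read 0 -> (A,0)->write 1,move L,goto C. Now: state=C, head=-1, tape[-2..1]=0010 (head:  ^)

Answer: 01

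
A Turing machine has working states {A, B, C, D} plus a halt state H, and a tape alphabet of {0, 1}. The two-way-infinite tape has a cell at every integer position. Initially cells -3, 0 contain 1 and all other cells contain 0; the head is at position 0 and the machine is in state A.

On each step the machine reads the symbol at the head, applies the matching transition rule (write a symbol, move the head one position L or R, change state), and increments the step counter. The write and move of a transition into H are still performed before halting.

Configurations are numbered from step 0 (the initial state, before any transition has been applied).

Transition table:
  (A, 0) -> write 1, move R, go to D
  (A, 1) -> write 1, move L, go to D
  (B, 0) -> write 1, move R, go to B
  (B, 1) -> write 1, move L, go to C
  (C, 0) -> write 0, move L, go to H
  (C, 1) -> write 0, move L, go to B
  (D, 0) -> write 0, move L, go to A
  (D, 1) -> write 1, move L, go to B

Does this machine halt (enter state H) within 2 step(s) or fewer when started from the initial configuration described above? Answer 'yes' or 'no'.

Step 1: in state A at pos 0, read 1 -> (A,1)->write 1,move L,goto D. Now: state=D, head=-1, tape[-4..1]=010010 (head:    ^)
Step 2: in state D at pos -1, read 0 -> (D,0)->write 0,move L,goto A. Now: state=A, head=-2, tape[-4..1]=010010 (head:   ^)
After 2 step(s): state = A (not H) -> not halted within 2 -> no

Answer: no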